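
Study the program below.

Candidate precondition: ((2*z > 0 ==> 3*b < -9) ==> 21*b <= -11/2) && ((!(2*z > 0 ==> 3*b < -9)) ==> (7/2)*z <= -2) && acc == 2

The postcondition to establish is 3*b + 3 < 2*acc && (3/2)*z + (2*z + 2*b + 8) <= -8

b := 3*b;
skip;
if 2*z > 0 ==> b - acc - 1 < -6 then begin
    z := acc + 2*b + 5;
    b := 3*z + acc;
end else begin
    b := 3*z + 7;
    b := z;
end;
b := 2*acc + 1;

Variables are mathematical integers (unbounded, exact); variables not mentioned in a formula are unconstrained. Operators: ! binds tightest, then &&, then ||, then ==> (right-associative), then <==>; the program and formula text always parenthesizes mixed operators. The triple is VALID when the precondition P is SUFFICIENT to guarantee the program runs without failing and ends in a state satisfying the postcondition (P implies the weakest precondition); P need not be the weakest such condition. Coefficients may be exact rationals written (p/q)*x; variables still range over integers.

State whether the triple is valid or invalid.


Working backward. After the program, the postcondition 3*b + 3 < 2*acc && (3/2)*z + (2*z + 2*b + 8) <= -8 must hold; in canonical form it is 3*b < 2*acc - 3 && 2*b + (7/2)*z <= -16.
Before b := 2*acc + 1: 4*acc < -6 && 4*acc + (7/2)*z <= -18
Then branch requires 4*acc < -6 && (15/2)*acc + 7*b <= -71/2; else branch requires 4*acc < -6 && 4*acc + (7/2)*z <= -18.
Before the if: ((2*z > 0 ==> b < acc - 5) ==> (4*acc < -6 && (15/2)*acc + 7*b <= -71/2)) && ((!(2*z > 0 ==> b < acc - 5)) ==> (4*acc < -6 && 4*acc + (7/2)*z <= -18))
Before skip: ((2*z > 0 ==> b < acc - 5) ==> (4*acc < -6 && (15/2)*acc + 7*b <= -71/2)) && ((!(2*z > 0 ==> b < acc - 5)) ==> (4*acc < -6 && 4*acc + (7/2)*z <= -18))
Before b := 3*b: ((2*z > 0 ==> 3*b < acc - 5) ==> (4*acc < -6 && (15/2)*acc + 21*b <= -71/2)) && ((!(2*z > 0 ==> 3*b < acc - 5)) ==> (4*acc < -6 && 4*acc + (7/2)*z <= -18))
The weakest precondition is ((2*z > 0 ==> 3*b < acc - 5) ==> (4*acc < -6 && (15/2)*acc + 21*b <= -71/2)) && ((!(2*z > 0 ==> 3*b < acc - 5)) ==> (4*acc < -6 && 4*acc + (7/2)*z <= -18)).
Check whether ((2*z > 0 ==> 3*b < -9) ==> 21*b <= -11/2) && ((!(2*z > 0 ==> 3*b < -9)) ==> (7/2)*z <= -2) && acc == 2 implies it.
Countermodel: at the initial state acc = 2, b = -1, z = 0, the precondition holds but the weakest precondition fails.
Answer: invalid


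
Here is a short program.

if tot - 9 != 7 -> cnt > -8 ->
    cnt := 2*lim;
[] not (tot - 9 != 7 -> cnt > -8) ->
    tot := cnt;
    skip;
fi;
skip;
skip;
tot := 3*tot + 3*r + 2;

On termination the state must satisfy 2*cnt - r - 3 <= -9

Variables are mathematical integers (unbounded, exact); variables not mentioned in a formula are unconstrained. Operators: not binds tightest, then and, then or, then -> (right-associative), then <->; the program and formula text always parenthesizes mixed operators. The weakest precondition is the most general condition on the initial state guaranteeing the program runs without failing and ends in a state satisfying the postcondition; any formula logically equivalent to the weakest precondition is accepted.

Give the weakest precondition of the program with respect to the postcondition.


Working backward. After the program, the postcondition 2*cnt - r - 3 <= -9 must hold; in canonical form it is 2*cnt <= r - 6.
Before tot := 3*tot + 3*r + 2: 2*cnt <= r - 6
Before skip: 2*cnt <= r - 6
Before skip: 2*cnt <= r - 6
Then branch requires 4*lim <= r - 6; else branch requires 2*cnt <= r - 6.
Before the if: ((tot != 16 -> cnt > -8) -> 4*lim <= r - 6) and ((not (tot != 16 -> cnt > -8)) -> 2*cnt <= r - 6)
Answer: WP = ((tot != 16 -> cnt > -8) -> 4*lim <= r - 6) and ((not (tot != 16 -> cnt > -8)) -> 2*cnt <= r - 6)


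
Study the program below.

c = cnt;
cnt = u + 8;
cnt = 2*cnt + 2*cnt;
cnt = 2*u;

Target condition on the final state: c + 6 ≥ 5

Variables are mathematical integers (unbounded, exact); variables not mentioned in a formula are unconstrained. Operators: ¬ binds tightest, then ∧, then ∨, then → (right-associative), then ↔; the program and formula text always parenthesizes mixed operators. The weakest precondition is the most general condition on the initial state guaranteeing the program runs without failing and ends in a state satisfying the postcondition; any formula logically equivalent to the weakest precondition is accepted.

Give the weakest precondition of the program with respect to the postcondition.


Working backward. After the program, the postcondition c + 6 ≥ 5 must hold; in canonical form it is c ≥ -1.
Before cnt := 2*u: c ≥ -1
Before cnt := 2*cnt + 2*cnt: c ≥ -1
Before cnt := u + 8: c ≥ -1
Before c := cnt: cnt ≥ -1
Answer: WP = cnt ≥ -1


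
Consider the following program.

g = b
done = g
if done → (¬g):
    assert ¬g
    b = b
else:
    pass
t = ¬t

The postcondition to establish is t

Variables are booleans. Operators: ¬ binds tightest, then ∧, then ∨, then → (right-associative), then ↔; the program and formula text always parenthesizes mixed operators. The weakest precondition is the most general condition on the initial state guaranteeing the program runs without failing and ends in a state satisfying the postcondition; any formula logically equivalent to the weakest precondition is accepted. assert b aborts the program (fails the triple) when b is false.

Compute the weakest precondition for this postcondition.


Working backward. After the program, t must hold.
Before t := ¬t: ¬t
Then branch requires (¬g) ∧ (¬t); else branch requires ¬t.
Before the if: ((done → (¬g)) → ((¬g) ∧ (¬t))) ∧ ((¬(done → (¬g))) → (¬t))
Before done := g: ((g → (¬g)) → ((¬g) ∧ (¬t))) ∧ ((¬(g → (¬g))) → (¬t))
Before g := b: ((b → (¬b)) → ((¬b) ∧ (¬t))) ∧ ((¬(b → (¬b))) → (¬t))
Answer: WP = ((b → (¬b)) → ((¬b) ∧ (¬t))) ∧ ((¬(b → (¬b))) → (¬t))


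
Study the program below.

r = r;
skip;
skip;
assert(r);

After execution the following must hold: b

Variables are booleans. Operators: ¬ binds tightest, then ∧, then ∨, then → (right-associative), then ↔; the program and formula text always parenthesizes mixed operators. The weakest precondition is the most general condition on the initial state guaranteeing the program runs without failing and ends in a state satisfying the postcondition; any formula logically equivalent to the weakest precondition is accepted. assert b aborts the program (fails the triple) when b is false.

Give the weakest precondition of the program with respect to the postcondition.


Working backward. After the program, b must hold.
Before assert r: r ∧ b
Before skip: r ∧ b
Before skip: r ∧ b
Before r := r: r ∧ b
Answer: WP = r ∧ b


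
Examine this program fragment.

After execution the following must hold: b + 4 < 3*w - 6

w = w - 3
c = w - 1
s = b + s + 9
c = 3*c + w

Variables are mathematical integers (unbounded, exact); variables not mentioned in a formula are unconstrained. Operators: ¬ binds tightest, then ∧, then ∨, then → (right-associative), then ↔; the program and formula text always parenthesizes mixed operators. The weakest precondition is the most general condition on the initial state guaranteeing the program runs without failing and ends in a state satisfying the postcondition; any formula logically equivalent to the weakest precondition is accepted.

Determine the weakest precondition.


Working backward. After the program, the postcondition b + 4 < 3*w - 6 must hold; in canonical form it is b < 3*w - 10.
Before c := 3*c + w: b < 3*w - 10
Before s := b + s + 9: b < 3*w - 10
Before c := w - 1: b < 3*w - 10
Before w := w - 3: b < 3*w - 19
Answer: WP = b < 3*w - 19


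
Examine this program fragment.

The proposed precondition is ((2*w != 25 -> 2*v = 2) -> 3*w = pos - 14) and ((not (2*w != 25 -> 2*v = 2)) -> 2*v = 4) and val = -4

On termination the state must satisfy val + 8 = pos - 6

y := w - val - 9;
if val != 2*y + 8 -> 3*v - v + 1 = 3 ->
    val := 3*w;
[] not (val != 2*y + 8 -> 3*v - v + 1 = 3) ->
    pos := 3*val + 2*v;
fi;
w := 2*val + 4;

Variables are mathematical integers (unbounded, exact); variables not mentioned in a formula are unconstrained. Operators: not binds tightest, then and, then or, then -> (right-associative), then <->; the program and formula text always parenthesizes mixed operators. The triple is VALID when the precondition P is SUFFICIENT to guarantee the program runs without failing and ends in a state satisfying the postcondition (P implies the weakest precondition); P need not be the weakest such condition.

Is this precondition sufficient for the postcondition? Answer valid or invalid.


Working backward. After the program, the postcondition val + 8 = pos - 6 must hold; in canonical form it is val = pos - 14.
Before w := 2*val + 4: val = pos - 14
Then branch requires 3*w = pos - 14; else branch requires 2*v + 2*val = 14.
Before the if: ((val != 2*y + 8 -> 2*v = 2) -> 3*w = pos - 14) and ((not (val != 2*y + 8 -> 2*v = 2)) -> 2*v + 2*val = 14)
Before y := w - val - 9: ((3*val != 2*w - 10 -> 2*v = 2) -> 3*w = pos - 14) and ((not (3*val != 2*w - 10 -> 2*v = 2)) -> 2*v + 2*val = 14)
The weakest precondition is ((3*val != 2*w - 10 -> 2*v = 2) -> 3*w = pos - 14) and ((not (3*val != 2*w - 10 -> 2*v = 2)) -> 2*v + 2*val = 14).
Check whether ((2*w != 25 -> 2*v = 2) -> 3*w = pos - 14) and ((not (2*w != 25 -> 2*v = 2)) -> 2*v = 4) and val = -4 implies it.
Countermodel: at the initial state pos = 12, v = 2, val = -4, w = -1, the precondition holds but the weakest precondition fails.
Answer: invalid


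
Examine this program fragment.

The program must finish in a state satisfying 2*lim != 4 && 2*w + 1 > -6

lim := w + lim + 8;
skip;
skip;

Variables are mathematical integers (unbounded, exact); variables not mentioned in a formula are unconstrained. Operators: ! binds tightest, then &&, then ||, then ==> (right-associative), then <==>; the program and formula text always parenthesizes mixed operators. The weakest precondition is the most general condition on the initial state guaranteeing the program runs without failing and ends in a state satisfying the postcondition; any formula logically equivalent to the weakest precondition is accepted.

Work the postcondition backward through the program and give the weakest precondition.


Working backward. After the program, the postcondition 2*lim != 4 && 2*w + 1 > -6 must hold; in canonical form it is 2*lim != 4 && 2*w > -7.
Before skip: 2*lim != 4 && 2*w > -7
Before skip: 2*lim != 4 && 2*w > -7
Before lim := w + lim + 8: 2*lim + 2*w != -12 && 2*w > -7
Answer: WP = 2*lim + 2*w != -12 && 2*w > -7


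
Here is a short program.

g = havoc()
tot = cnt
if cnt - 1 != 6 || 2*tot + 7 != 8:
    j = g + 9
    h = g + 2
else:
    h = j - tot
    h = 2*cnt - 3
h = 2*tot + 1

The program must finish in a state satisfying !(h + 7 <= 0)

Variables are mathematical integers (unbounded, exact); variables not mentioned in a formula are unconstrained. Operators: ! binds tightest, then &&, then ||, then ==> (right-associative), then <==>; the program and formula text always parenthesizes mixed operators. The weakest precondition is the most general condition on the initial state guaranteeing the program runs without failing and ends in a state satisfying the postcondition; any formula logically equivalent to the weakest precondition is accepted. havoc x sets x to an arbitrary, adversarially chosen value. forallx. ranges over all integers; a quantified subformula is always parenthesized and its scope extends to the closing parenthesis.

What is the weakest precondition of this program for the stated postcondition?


Working backward. After the program, the postcondition !(h + 7 <= 0) must hold; in canonical form it is !(h <= -7).
Before h := 2*tot + 1: !(2*tot <= -8)
Then branch requires !(2*tot <= -8); else branch requires !(2*tot <= -8).
Before the if: ((cnt != 7 || 2*tot != 1) ==> (!(2*tot <= -8))) && ((!(cnt != 7 || 2*tot != 1)) ==> (!(2*tot <= -8)))
Before tot := cnt: ((cnt != 7 || 2*cnt != 1) ==> (!(2*cnt <= -8))) && ((!(cnt != 7 || 2*cnt != 1)) ==> (!(2*cnt <= -8)))
Before havoc g: ((cnt != 7 || 2*cnt != 1) ==> (!(2*cnt <= -8))) && ((!(cnt != 7 || 2*cnt != 1)) ==> (!(2*cnt <= -8)))
Answer: WP = ((cnt != 7 || 2*cnt != 1) ==> (!(2*cnt <= -8))) && ((!(cnt != 7 || 2*cnt != 1)) ==> (!(2*cnt <= -8)))


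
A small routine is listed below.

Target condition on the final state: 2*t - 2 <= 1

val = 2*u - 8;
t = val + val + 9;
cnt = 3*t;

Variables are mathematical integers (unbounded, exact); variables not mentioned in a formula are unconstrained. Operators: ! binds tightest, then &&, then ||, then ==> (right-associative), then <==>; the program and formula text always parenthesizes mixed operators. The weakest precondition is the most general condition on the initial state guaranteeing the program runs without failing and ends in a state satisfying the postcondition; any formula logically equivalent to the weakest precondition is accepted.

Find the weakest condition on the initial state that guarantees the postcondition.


Working backward. After the program, the postcondition 2*t - 2 <= 1 must hold; in canonical form it is 2*t <= 3.
Before cnt := 3*t: 2*t <= 3
Before t := val + val + 9: 4*val <= -15
Before val := 2*u - 8: 8*u <= 17
Answer: WP = 8*u <= 17


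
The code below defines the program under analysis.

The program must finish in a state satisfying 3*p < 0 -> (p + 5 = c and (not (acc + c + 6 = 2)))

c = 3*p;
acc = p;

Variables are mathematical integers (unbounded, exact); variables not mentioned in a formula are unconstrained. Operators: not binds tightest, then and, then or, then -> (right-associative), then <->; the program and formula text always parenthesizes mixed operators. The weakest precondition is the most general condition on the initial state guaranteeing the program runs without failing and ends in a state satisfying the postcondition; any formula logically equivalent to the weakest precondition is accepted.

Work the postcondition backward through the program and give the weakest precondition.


Working backward. After the program, the postcondition 3*p < 0 -> (p + 5 = c and (not (acc + c + 6 = 2))) must hold; in canonical form it is 3*p < 0 -> (p = c - 5 and (not (acc + c = -4))).
Before acc := p: 3*p < 0 -> (p = c - 5 and (not (c + p = -4)))
Before c := 3*p: 3*p < 0 -> (2*p = 5 and (not (4*p = -4)))
Answer: WP = 3*p < 0 -> (2*p = 5 and (not (4*p = -4)))


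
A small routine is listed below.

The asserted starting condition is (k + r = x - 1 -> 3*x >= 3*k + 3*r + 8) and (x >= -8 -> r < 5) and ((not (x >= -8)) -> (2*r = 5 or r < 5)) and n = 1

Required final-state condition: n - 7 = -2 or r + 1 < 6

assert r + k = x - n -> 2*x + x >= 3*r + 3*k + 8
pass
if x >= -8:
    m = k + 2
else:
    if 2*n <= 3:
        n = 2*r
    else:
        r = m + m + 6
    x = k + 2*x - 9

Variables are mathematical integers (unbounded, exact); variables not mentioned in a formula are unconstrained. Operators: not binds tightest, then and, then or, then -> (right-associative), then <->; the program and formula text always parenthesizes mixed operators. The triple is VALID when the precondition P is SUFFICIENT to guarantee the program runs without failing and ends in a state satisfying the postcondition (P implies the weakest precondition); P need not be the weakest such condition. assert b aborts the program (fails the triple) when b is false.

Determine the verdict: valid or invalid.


Working backward. After the program, the postcondition n - 7 = -2 or r + 1 < 6 must hold; in canonical form it is n = 5 or r < 5.
Then branch requires n = 5 or r < 5; else branch requires (2*n <= 3 -> (2*r = 5 or r < 5)) and ((not (2*n <= 3)) -> (n = 5 or 2*m < -1)).
Before the if: (x >= -8 -> (n = 5 or r < 5)) and ((not (x >= -8)) -> ((2*n <= 3 -> (2*r = 5 or r < 5)) and ((not (2*n <= 3)) -> (n = 5 or 2*m < -1))))
Before skip: (x >= -8 -> (n = 5 or r < 5)) and ((not (x >= -8)) -> ((2*n <= 3 -> (2*r = 5 or r < 5)) and ((not (2*n <= 3)) -> (n = 5 or 2*m < -1))))
Before assert r + k = x - n -> 2*x + x >= 3*r + 3*k + 8: (k + n + r = x -> 3*x >= 3*k + 3*r + 8) and (x >= -8 -> (n = 5 or r < 5)) and ((not (x >= -8)) -> ((2*n <= 3 -> (2*r = 5 or r < 5)) and ((not (2*n <= 3)) -> (n = 5 or 2*m < -1))))
The weakest precondition is (k + n + r = x -> 3*x >= 3*k + 3*r + 8) and (x >= -8 -> (n = 5 or r < 5)) and ((not (x >= -8)) -> ((2*n <= 3 -> (2*r = 5 or r < 5)) and ((not (2*n <= 3)) -> (n = 5 or 2*m < -1)))).
Check whether (k + r = x - 1 -> 3*x >= 3*k + 3*r + 8) and (x >= -8 -> r < 5) and ((not (x >= -8)) -> (2*r = 5 or r < 5)) and n = 1 implies it.
Every state satisfying the precondition satisfies the weakest precondition: the implication holds.
Answer: valid


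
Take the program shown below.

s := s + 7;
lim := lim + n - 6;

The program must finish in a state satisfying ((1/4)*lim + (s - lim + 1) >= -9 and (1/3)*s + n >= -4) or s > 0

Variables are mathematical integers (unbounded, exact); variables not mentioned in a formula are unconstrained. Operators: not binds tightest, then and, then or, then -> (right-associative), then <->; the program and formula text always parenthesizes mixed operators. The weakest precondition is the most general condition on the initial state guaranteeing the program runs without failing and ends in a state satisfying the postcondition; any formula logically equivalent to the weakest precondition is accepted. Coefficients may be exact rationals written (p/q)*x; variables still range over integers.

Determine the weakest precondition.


Working backward. After the program, the postcondition ((1/4)*lim + (s - lim + 1) >= -9 and (1/3)*s + n >= -4) or s > 0 must hold; in canonical form it is (s >= (3/4)*lim - 10 and n + (1/3)*s >= -4) or s > 0.
Before lim := lim + n - 6: (s >= (3/4)*lim + (3/4)*n - 29/2 and n + (1/3)*s >= -4) or s > 0
Before s := s + 7: (s >= (3/4)*lim + (3/4)*n - 43/2 and n + (1/3)*s >= -19/3) or s > -7
Answer: WP = (s >= (3/4)*lim + (3/4)*n - 43/2 and n + (1/3)*s >= -19/3) or s > -7


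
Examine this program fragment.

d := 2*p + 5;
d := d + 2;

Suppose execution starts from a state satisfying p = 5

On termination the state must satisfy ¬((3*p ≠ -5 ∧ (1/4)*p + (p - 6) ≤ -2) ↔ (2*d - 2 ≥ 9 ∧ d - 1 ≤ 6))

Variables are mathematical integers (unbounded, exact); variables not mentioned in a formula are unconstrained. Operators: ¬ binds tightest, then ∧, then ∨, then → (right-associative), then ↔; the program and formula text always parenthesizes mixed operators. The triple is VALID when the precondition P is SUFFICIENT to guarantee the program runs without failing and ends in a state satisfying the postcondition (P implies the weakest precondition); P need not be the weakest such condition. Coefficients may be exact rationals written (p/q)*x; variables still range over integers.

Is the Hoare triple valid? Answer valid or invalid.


Working backward. After the program, the postcondition ¬((3*p ≠ -5 ∧ (1/4)*p + (p - 6) ≤ -2) ↔ (2*d - 2 ≥ 9 ∧ d - 1 ≤ 6)) must hold; in canonical form it is ¬((3*p ≠ -5 ∧ (5/4)*p ≤ 4) ↔ (2*d ≥ 11 ∧ d ≤ 7)).
Before d := d + 2: ¬((3*p ≠ -5 ∧ (5/4)*p ≤ 4) ↔ (2*d ≥ 7 ∧ d ≤ 5))
Before d := 2*p + 5: ¬((3*p ≠ -5 ∧ (5/4)*p ≤ 4) ↔ (4*p ≥ -3 ∧ 2*p ≤ 0))
The weakest precondition is ¬((3*p ≠ -5 ∧ (5/4)*p ≤ 4) ↔ (4*p ≥ -3 ∧ 2*p ≤ 0)).
Check whether p = 5 implies it.
Countermodel: at the initial state p = 5, the precondition holds but the weakest precondition fails.
Answer: invalid


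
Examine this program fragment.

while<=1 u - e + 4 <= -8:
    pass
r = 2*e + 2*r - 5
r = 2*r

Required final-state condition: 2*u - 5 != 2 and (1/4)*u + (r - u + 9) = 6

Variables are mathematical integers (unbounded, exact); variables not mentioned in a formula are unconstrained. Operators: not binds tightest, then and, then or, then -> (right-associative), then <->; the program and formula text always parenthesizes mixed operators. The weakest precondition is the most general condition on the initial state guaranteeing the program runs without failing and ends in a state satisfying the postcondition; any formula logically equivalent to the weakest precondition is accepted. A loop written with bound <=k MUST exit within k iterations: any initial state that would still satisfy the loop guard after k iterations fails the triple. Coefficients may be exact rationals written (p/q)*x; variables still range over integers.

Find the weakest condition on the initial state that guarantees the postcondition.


Working backward. After the program, the postcondition 2*u - 5 != 2 and (1/4)*u + (r - u + 9) = 6 must hold; in canonical form it is 2*u != 7 and r = (3/4)*u - 3.
Before r := 2*r: 2*u != 7 and 2*r = (3/4)*u - 3
Before r := 2*e + 2*r - 5: 2*u != 7 and 4*e + 4*r = (3/4)*u + 7
Before the loop (bound <=1), unroll the exhaustion recursion (WP_0 = exit-now case; WP_j = one more guarded iteration, up to j = 1):
  WP_0: (not (u <= e - 12)) and 2*u != 7 and 4*e + 4*r = (3/4)*u + 7
  WP_1: (u <= e - 12 -> ((not (u <= e - 12)) and 2*u != 7 and 4*e + 4*r = (3/4)*u + 7)) and ((not (u <= e - 12)) -> (2*u != 7 and 4*e + 4*r = (3/4)*u + 7))
So before the loop: (u <= e - 12 -> ((not (u <= e - 12)) and 2*u != 7 and 4*e + 4*r = (3/4)*u + 7)) and ((not (u <= e - 12)) -> (2*u != 7 and 4*e + 4*r = (3/4)*u + 7))
Answer: WP = (u <= e - 12 -> ((not (u <= e - 12)) and 2*u != 7 and 4*e + 4*r = (3/4)*u + 7)) and ((not (u <= e - 12)) -> (2*u != 7 and 4*e + 4*r = (3/4)*u + 7))


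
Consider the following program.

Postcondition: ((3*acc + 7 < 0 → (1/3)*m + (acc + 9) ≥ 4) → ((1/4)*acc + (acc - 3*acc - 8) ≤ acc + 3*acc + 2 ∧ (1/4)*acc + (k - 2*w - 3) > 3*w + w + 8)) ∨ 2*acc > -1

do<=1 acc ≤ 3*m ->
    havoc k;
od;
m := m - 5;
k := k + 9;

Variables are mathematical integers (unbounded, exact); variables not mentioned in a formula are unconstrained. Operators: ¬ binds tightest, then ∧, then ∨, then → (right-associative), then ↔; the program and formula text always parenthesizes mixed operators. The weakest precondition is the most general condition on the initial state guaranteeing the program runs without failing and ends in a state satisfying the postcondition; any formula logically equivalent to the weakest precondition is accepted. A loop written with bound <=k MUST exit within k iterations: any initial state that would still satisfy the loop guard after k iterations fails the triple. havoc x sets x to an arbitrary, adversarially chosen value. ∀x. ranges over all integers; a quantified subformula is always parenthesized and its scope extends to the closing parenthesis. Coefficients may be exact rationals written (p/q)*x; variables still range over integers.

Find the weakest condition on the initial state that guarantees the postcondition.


Working backward. After the program, the postcondition ((3*acc + 7 < 0 → (1/3)*m + (acc + 9) ≥ 4) → ((1/4)*acc + (acc - 3*acc - 8) ≤ acc + 3*acc + 2 ∧ (1/4)*acc + (k - 2*w - 3) > 3*w + w + 8)) ∨ 2*acc > -1 must hold; in canonical form it is ((3*acc < -7 → acc + (1/3)*m ≥ -5) → ((23/4)*acc ≥ -10 ∧ (1/4)*acc + k > 6*w + 11)) ∨ 2*acc > -1.
Before k := k + 9: ((3*acc < -7 → acc + (1/3)*m ≥ -5) → ((23/4)*acc ≥ -10 ∧ (1/4)*acc + k > 6*w + 2)) ∨ 2*acc > -1
Before m := m - 5: ((3*acc < -7 → acc + (1/3)*m ≥ -10/3) → ((23/4)*acc ≥ -10 ∧ (1/4)*acc + k > 6*w + 2)) ∨ 2*acc > -1
Before the loop (bound <=1), unroll the exhaustion recursion (WP_0 = exit-now case; WP_j = one more guarded iteration, up to j = 1):
  WP_0: (¬(acc ≤ 3*m)) ∧ (((3*acc < -7 → acc + (1/3)*m ≥ -10/3) → ((23/4)*acc ≥ -10 ∧ (1/4)*acc + k > 6*w + 2)) ∨ 2*acc > -1)
  WP_1: (acc ≤ 3*m → (∀k_1. ((¬(acc ≤ 3*m)) ∧ (((3*acc < -7 → acc + (1/3)*m ≥ -10/3) → ((23/4)*acc ≥ -10 ∧ (1/4)*acc + k_1 > 6*w + 2)) ∨ 2*acc > -1)))) ∧ ((¬(acc ≤ 3*m)) → (((3*acc < -7 → acc + (1/3)*m ≥ -10/3) → ((23/4)*acc ≥ -10 ∧ (1/4)*acc + k > 6*w + 2)) ∨ 2*acc > -1))
So before the loop: (acc ≤ 3*m → (∀k_1. ((¬(acc ≤ 3*m)) ∧ (((3*acc < -7 → acc + (1/3)*m ≥ -10/3) → ((23/4)*acc ≥ -10 ∧ (1/4)*acc + k_1 > 6*w + 2)) ∨ 2*acc > -1)))) ∧ ((¬(acc ≤ 3*m)) → (((3*acc < -7 → acc + (1/3)*m ≥ -10/3) → ((23/4)*acc ≥ -10 ∧ (1/4)*acc + k > 6*w + 2)) ∨ 2*acc > -1))
Answer: WP = (acc ≤ 3*m → (∀k_1. ((¬(acc ≤ 3*m)) ∧ (((3*acc < -7 → acc + (1/3)*m ≥ -10/3) → ((23/4)*acc ≥ -10 ∧ (1/4)*acc + k_1 > 6*w + 2)) ∨ 2*acc > -1)))) ∧ ((¬(acc ≤ 3*m)) → (((3*acc < -7 → acc + (1/3)*m ≥ -10/3) → ((23/4)*acc ≥ -10 ∧ (1/4)*acc + k > 6*w + 2)) ∨ 2*acc > -1))


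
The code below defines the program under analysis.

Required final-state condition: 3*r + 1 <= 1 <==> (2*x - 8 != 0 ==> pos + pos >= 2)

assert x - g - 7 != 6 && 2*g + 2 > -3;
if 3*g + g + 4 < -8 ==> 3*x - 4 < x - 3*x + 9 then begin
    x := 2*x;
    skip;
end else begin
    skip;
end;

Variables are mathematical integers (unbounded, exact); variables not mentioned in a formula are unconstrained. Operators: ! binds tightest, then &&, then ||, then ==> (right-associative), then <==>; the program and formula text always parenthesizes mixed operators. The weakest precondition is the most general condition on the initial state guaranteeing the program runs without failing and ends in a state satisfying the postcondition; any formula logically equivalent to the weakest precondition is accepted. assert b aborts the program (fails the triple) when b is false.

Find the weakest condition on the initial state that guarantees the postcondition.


Working backward. After the program, the postcondition 3*r + 1 <= 1 <==> (2*x - 8 != 0 ==> pos + pos >= 2) must hold; in canonical form it is 3*r <= 0 <==> (2*x != 8 ==> 2*pos >= 2).
Then branch requires 3*r <= 0 <==> (4*x != 8 ==> 2*pos >= 2); else branch requires 3*r <= 0 <==> (2*x != 8 ==> 2*pos >= 2).
Before the if: ((4*g < -12 ==> 5*x < 13) ==> (3*r <= 0 <==> (4*x != 8 ==> 2*pos >= 2))) && ((!(4*g < -12 ==> 5*x < 13)) ==> (3*r <= 0 <==> (2*x != 8 ==> 2*pos >= 2)))
Before assert x - g - 7 != 6 && 2*g + 2 > -3: x != g + 13 && 2*g > -5 && ((4*g < -12 ==> 5*x < 13) ==> (3*r <= 0 <==> (4*x != 8 ==> 2*pos >= 2))) && ((!(4*g < -12 ==> 5*x < 13)) ==> (3*r <= 0 <==> (2*x != 8 ==> 2*pos >= 2)))
Answer: WP = x != g + 13 && 2*g > -5 && ((4*g < -12 ==> 5*x < 13) ==> (3*r <= 0 <==> (4*x != 8 ==> 2*pos >= 2))) && ((!(4*g < -12 ==> 5*x < 13)) ==> (3*r <= 0 <==> (2*x != 8 ==> 2*pos >= 2)))


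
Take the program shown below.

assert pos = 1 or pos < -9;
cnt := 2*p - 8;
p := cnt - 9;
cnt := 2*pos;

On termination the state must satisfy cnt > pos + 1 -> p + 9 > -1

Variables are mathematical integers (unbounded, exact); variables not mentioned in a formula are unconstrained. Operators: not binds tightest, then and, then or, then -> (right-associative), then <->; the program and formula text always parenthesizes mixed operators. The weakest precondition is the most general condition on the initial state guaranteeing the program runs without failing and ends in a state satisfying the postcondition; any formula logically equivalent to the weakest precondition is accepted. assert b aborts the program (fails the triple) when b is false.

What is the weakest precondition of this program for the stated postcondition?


Working backward. After the program, the postcondition cnt > pos + 1 -> p + 9 > -1 must hold; in canonical form it is cnt > pos + 1 -> p > -10.
Before cnt := 2*pos: pos > 1 -> p > -10
Before p := cnt - 9: pos > 1 -> cnt > -1
Before cnt := 2*p - 8: pos > 1 -> 2*p > 7
Before assert pos = 1 or pos < -9: (pos = 1 or pos < -9) and (pos > 1 -> 2*p > 7)
Answer: WP = (pos = 1 or pos < -9) and (pos > 1 -> 2*p > 7)


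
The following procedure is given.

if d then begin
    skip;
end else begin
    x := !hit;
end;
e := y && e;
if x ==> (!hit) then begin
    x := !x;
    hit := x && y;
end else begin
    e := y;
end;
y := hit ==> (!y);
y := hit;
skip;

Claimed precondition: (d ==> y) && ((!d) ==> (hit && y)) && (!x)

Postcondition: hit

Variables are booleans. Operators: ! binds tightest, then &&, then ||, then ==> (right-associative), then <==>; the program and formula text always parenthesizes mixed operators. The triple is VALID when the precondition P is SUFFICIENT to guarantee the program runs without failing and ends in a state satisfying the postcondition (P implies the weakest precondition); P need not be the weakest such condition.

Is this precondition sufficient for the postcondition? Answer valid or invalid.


Working backward. After the program, hit must hold.
Before skip: hit
Before y := hit: hit
Before y := hit ==> (!y): hit
Then branch requires (!x) && y; else branch requires hit.
Before the if: ((x ==> (!hit)) ==> ((!x) && y)) && ((!(x ==> (!hit))) ==> hit)
Before e := y && e: ((x ==> (!hit)) ==> ((!x) && y)) && ((!(x ==> (!hit))) ==> hit)
Then branch requires ((x ==> (!hit)) ==> ((!x) && y)) && ((!(x ==> (!hit))) ==> hit); else branch requires hit && y.
Before the if: (d ==> (((x ==> (!hit)) ==> ((!x) && y)) && ((!(x ==> (!hit))) ==> hit))) && ((!d) ==> (hit && y))
The weakest precondition is (d ==> (((x ==> (!hit)) ==> ((!x) && y)) && ((!(x ==> (!hit))) ==> hit))) && ((!d) ==> (hit && y)).
Check whether (d ==> y) && ((!d) ==> (hit && y)) && (!x) implies it.
Every state satisfying the precondition satisfies the weakest precondition: the implication holds.
Answer: valid


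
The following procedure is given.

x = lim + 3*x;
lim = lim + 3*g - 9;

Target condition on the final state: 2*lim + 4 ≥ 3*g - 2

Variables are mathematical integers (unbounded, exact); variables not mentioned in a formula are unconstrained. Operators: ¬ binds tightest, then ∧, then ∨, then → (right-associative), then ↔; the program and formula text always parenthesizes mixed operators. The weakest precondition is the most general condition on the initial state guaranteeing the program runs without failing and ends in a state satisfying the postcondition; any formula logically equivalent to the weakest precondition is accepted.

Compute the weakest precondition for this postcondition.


Working backward. After the program, the postcondition 2*lim + 4 ≥ 3*g - 2 must hold; in canonical form it is 2*lim ≥ 3*g - 6.
Before lim := lim + 3*g - 9: 3*g + 2*lim ≥ 12
Before x := lim + 3*x: 3*g + 2*lim ≥ 12
Answer: WP = 3*g + 2*lim ≥ 12


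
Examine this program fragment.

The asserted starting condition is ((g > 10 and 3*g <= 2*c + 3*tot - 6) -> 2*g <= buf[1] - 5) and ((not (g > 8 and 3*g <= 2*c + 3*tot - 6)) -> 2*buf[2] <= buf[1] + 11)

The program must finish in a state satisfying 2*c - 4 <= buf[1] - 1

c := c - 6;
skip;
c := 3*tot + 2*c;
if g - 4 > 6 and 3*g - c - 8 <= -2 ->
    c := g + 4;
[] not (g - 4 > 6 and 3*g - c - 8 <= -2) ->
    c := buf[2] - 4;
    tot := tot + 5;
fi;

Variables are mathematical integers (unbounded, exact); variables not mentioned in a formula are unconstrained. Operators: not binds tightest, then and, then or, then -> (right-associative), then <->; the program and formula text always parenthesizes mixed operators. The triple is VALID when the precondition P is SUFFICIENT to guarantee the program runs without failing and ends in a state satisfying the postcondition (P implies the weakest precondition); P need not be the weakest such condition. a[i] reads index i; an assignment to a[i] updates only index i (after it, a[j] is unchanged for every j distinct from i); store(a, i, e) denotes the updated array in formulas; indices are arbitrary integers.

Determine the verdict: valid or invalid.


Working backward. After the program, the postcondition 2*c - 4 <= buf[1] - 1 must hold; in canonical form it is 2*c <= buf[1] + 3.
Then branch requires 2*g <= buf[1] - 5; else branch requires 2*buf[2] <= buf[1] + 11.
Before the if: ((g > 10 and 3*g <= c + 6) -> 2*g <= buf[1] - 5) and ((not (g > 10 and 3*g <= c + 6)) -> 2*buf[2] <= buf[1] + 11)
Before c := 3*tot + 2*c: ((g > 10 and 3*g <= 2*c + 3*tot + 6) -> 2*g <= buf[1] - 5) and ((not (g > 10 and 3*g <= 2*c + 3*tot + 6)) -> 2*buf[2] <= buf[1] + 11)
Before skip: ((g > 10 and 3*g <= 2*c + 3*tot + 6) -> 2*g <= buf[1] - 5) and ((not (g > 10 and 3*g <= 2*c + 3*tot + 6)) -> 2*buf[2] <= buf[1] + 11)
Before c := c - 6: ((g > 10 and 3*g <= 2*c + 3*tot - 6) -> 2*g <= buf[1] - 5) and ((not (g > 10 and 3*g <= 2*c + 3*tot - 6)) -> 2*buf[2] <= buf[1] + 11)
The weakest precondition is ((g > 10 and 3*g <= 2*c + 3*tot - 6) -> 2*g <= buf[1] - 5) and ((not (g > 10 and 3*g <= 2*c + 3*tot - 6)) -> 2*buf[2] <= buf[1] + 11).
Check whether ((g > 10 and 3*g <= 2*c + 3*tot - 6) -> 2*g <= buf[1] - 5) and ((not (g > 8 and 3*g <= 2*c + 3*tot - 6)) -> 2*buf[2] <= buf[1] + 11) implies it.
Countermodel: at the initial state buf = {[1] = 0, [2] = 6, elsewhere 0}, c = 18, g = 9, tot = -1, the precondition holds but the weakest precondition fails.
Answer: invalid


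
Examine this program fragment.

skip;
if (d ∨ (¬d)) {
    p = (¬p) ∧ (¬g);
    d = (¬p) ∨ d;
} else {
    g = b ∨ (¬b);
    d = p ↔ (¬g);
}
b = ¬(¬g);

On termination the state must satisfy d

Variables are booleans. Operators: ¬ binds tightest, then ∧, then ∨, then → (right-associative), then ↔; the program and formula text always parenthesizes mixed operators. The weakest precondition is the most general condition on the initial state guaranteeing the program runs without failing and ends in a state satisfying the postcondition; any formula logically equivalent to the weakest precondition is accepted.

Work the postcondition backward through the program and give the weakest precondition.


Working backward. After the program, d must hold.
Before b := ¬(¬g): d
Then branch requires (¬((¬p) ∧ (¬g))) ∨ d; else branch requires ¬p.
Before the if: (¬((¬p) ∧ (¬g))) ∨ d
Before skip: (¬((¬p) ∧ (¬g))) ∨ d
Answer: WP = (¬((¬p) ∧ (¬g))) ∨ d


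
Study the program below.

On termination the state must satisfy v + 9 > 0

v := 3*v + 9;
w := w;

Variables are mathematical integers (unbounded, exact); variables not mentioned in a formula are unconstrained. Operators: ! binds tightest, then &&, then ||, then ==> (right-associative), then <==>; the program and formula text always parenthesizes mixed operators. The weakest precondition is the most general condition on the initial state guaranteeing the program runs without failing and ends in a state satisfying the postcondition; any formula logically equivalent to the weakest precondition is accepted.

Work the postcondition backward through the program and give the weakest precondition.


Working backward. After the program, the postcondition v + 9 > 0 must hold; in canonical form it is v > -9.
Before w := w: v > -9
Before v := 3*v + 9: 3*v > -18
Answer: WP = 3*v > -18


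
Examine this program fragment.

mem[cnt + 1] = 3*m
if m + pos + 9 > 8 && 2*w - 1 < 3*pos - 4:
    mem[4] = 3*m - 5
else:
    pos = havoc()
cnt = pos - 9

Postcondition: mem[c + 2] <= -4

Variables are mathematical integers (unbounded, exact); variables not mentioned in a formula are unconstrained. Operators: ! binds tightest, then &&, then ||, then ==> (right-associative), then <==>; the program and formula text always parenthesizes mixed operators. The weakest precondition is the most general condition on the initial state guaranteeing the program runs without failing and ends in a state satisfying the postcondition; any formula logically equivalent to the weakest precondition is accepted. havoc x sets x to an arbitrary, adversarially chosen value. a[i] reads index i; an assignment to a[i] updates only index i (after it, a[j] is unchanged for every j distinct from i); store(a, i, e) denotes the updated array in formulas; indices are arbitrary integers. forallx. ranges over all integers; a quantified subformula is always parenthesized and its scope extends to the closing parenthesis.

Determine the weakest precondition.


Working backward. After the program, mem[c + 2] <= -4 must hold.
Before cnt := pos - 9: mem[c + 2] <= -4
Then branch requires store(mem, 4, 3*m - 5)[c + 2] <= -4; else branch requires mem[c + 2] <= -4.
Before the if: ((m + pos > -1 && 2*w < 3*pos - 3) ==> store(mem, 4, 3*m - 5)[c + 2] <= -4) && ((!(m + pos > -1 && 2*w < 3*pos - 3)) ==> mem[c + 2] <= -4)
Before mem[cnt + 1] := 3*m: ((m + pos > -1 && 2*w < 3*pos - 3) ==> store(store(mem, cnt + 1, 3*m), 4, 3*m - 5)[c + 2] <= -4) && ((!(m + pos > -1 && 2*w < 3*pos - 3)) ==> store(mem, cnt + 1, 3*m)[c + 2] <= -4)
Answer: WP = ((m + pos > -1 && 2*w < 3*pos - 3) ==> store(store(mem, cnt + 1, 3*m), 4, 3*m - 5)[c + 2] <= -4) && ((!(m + pos > -1 && 2*w < 3*pos - 3)) ==> store(mem, cnt + 1, 3*m)[c + 2] <= -4)


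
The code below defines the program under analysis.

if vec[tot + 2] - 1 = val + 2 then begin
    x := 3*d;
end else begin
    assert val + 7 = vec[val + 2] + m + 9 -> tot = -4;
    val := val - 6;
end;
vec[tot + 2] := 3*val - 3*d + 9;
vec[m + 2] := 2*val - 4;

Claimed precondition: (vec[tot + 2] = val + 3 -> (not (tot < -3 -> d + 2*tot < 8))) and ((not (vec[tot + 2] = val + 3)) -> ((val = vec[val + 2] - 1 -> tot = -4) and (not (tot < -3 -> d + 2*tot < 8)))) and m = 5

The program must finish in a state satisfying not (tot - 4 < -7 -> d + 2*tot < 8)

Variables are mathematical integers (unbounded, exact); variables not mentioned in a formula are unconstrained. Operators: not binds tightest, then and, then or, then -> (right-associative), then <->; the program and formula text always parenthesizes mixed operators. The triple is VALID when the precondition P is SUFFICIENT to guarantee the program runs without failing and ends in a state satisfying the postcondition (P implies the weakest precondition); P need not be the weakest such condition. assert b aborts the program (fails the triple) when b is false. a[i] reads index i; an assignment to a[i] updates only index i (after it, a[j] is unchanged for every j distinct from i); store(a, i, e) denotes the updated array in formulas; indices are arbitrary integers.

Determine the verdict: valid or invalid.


Working backward. After the program, the postcondition not (tot - 4 < -7 -> d + 2*tot < 8) must hold; in canonical form it is not (tot < -3 -> d + 2*tot < 8).
Before vec[m + 2] := 2*val - 4: not (tot < -3 -> d + 2*tot < 8)
Before vec[tot + 2] := 3*val - 3*d + 9: not (tot < -3 -> d + 2*tot < 8)
Then branch requires not (tot < -3 -> d + 2*tot < 8); else branch requires (val = vec[val + 2] + m + 2 -> tot = -4) and (not (tot < -3 -> d + 2*tot < 8)).
Before the if: (vec[tot + 2] = val + 3 -> (not (tot < -3 -> d + 2*tot < 8))) and ((not (vec[tot + 2] = val + 3)) -> ((val = vec[val + 2] + m + 2 -> tot = -4) and (not (tot < -3 -> d + 2*tot < 8))))
The weakest precondition is (vec[tot + 2] = val + 3 -> (not (tot < -3 -> d + 2*tot < 8))) and ((not (vec[tot + 2] = val + 3)) -> ((val = vec[val + 2] + m + 2 -> tot = -4) and (not (tot < -3 -> d + 2*tot < 8)))).
Check whether (vec[tot + 2] = val + 3 -> (not (tot < -3 -> d + 2*tot < 8))) and ((not (vec[tot + 2] = val + 3)) -> ((val = vec[val + 2] - 1 -> tot = -4) and (not (tot < -3 -> d + 2*tot < 8)))) and m = 5 implies it.
Countermodel: at the initial state d = 18, m = 5, tot = -5, val = 0, vec = {[-3] = 0, [2] = -7, elsewhere -7}, the precondition holds but the weakest precondition fails.
Answer: invalid


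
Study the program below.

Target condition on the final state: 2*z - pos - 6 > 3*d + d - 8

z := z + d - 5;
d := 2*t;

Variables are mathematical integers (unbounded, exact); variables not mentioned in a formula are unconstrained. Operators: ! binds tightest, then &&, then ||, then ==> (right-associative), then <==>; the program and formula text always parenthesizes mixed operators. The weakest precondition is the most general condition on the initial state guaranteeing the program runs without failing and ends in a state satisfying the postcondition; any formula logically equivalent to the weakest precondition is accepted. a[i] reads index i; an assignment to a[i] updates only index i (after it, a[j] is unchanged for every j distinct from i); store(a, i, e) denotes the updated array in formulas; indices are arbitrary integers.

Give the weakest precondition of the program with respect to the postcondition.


Working backward. After the program, the postcondition 2*z - pos - 6 > 3*d + d - 8 must hold; in canonical form it is 2*z > 4*d + pos - 2.
Before d := 2*t: 2*z > pos + 8*t - 2
Before z := z + d - 5: 2*d + 2*z > pos + 8*t + 8
Answer: WP = 2*d + 2*z > pos + 8*t + 8
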